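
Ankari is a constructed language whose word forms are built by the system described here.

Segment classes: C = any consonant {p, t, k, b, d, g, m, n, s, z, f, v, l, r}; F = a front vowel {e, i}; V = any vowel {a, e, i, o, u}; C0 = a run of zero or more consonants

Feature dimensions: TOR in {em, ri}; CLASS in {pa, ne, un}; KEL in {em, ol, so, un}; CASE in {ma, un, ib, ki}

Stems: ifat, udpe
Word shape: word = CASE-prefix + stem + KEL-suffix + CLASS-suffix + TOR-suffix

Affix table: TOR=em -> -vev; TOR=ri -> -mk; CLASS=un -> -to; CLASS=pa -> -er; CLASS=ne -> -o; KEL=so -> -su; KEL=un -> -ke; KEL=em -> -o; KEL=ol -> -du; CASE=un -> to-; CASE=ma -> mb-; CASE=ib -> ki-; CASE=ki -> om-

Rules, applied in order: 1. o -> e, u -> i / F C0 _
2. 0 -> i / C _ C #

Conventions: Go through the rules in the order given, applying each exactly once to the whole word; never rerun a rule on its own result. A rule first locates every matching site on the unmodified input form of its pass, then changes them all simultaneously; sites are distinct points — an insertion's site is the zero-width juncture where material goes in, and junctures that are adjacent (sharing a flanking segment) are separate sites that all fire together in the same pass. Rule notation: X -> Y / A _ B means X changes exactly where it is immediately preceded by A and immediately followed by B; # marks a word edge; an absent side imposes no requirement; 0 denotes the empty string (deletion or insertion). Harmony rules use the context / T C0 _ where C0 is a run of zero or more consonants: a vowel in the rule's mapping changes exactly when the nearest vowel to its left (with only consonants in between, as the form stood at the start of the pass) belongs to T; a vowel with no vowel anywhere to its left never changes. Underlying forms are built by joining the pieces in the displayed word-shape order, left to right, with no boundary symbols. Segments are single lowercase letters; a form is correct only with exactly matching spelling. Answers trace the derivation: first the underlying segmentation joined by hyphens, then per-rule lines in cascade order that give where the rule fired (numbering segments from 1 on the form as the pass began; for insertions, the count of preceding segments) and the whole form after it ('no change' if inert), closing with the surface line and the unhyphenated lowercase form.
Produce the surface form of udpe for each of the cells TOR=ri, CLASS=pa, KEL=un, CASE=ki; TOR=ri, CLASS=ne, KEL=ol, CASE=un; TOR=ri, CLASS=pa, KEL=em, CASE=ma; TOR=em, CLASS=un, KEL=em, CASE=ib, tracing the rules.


cell TOR=ri, CLASS=pa, KEL=un, CASE=ki:
underlying: om-udpe-ke-er-mk
1. o -> e, u -> i / F C0 _: no change
2. 0 -> i / C _ C #: inserts after position(s) 11: omudpekeermik
surface: omudpekeermik

cell TOR=ri, CLASS=ne, KEL=ol, CASE=un:
underlying: to-udpe-du-o-mk
1. o -> e, u -> i / F C0 _: fires at position(s) 8: toudpediomk
2. 0 -> i / C _ C #: inserts after position(s) 10: toudpediomik
surface: toudpediomik

cell TOR=ri, CLASS=pa, KEL=em, CASE=ma:
underlying: mb-udpe-o-er-mk
1. o -> e, u -> i / F C0 _: fires at position(s) 7: mbudpeeermk
2. 0 -> i / C _ C #: inserts after position(s) 10: mbudpeeermik
surface: mbudpeeermik

cell TOR=em, CLASS=un, KEL=em, CASE=ib:
underlying: ki-udpe-o-to-vev
1. o -> e, u -> i / F C0 _: fires at position(s) 3, 7: kiidpeetovev
2. 0 -> i / C _ C #: no change
surface: kiidpeetovev


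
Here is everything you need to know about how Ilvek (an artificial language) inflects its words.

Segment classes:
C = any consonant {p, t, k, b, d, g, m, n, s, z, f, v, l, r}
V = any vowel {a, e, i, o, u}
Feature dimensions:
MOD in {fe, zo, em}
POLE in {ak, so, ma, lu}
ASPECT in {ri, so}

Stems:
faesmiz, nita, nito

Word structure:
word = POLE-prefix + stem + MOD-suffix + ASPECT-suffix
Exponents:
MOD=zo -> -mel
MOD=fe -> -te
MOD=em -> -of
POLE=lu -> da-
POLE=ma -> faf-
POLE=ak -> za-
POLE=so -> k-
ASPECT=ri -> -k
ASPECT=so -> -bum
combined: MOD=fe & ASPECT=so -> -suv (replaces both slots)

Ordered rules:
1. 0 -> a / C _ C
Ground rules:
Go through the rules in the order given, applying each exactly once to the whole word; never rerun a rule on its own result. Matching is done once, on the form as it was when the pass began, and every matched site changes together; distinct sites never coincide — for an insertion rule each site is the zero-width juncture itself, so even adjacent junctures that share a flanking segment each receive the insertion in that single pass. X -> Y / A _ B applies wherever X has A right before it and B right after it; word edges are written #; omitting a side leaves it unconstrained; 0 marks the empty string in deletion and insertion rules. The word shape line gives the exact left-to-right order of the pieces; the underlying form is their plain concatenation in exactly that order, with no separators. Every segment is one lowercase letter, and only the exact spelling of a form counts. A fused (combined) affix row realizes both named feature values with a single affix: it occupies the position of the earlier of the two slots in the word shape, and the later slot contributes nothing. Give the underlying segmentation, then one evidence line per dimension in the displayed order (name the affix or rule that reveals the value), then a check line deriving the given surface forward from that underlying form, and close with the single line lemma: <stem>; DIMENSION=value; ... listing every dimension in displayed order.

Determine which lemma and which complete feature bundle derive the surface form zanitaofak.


underlying: za-nita-of-k
MOD=em - signalled by the affix -of
POLE=ak - signalled by the affix za-
ASPECT=ri - signalled by the affix -k
check: zanitaofk -> zanitaofak
lemma: nita; MOD=em; POLE=ak; ASPECT=ri


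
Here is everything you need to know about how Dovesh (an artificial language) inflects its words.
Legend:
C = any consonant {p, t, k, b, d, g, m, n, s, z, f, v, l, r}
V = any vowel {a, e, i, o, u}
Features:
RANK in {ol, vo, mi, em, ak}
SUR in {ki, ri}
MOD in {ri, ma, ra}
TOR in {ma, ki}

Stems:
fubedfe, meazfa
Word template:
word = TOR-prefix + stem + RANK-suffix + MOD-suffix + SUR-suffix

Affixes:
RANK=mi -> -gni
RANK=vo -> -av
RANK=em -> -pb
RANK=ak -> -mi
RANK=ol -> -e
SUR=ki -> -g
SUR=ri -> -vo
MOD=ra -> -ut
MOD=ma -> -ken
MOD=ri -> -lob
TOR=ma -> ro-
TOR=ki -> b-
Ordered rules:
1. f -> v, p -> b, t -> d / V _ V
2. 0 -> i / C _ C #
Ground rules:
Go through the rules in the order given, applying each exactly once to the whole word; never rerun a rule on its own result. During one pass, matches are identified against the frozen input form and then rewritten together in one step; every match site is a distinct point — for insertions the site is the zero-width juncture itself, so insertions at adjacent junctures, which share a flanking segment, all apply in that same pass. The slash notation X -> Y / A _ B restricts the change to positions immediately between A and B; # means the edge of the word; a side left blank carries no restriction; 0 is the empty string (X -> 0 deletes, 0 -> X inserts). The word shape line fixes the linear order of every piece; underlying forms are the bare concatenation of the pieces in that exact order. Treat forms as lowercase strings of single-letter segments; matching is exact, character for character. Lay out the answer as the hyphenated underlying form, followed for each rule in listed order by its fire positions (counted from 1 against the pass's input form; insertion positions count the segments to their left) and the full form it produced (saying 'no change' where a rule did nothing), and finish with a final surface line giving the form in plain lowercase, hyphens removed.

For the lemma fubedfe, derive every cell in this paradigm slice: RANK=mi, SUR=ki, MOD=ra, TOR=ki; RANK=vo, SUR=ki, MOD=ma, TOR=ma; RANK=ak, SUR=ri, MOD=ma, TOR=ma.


cell RANK=mi, SUR=ki, MOD=ra, TOR=ki:
underlying: b-fubedfe-gni-ut-g
1. f -> v, p -> b, t -> d / V _ V: no change
2. 0 -> i / C _ C #: inserts after position(s) 13: bfubedfegniutig
surface: bfubedfegniutig

cell RANK=vo, SUR=ki, MOD=ma, TOR=ma:
underlying: ro-fubedfe-av-ken-g
1. f -> v, p -> b, t -> d / V _ V: fires at position(s) 3: rovubedfeavkeng
2. 0 -> i / C _ C #: inserts after position(s) 14: rovubedfeavkenig
surface: rovubedfeavkenig

cell RANK=ak, SUR=ri, MOD=ma, TOR=ma:
underlying: ro-fubedfe-mi-ken-vo
1. f -> v, p -> b, t -> d / V _ V: fires at position(s) 3: rovubedfemikenvo
2. 0 -> i / C _ C #: no change
surface: rovubedfemikenvo


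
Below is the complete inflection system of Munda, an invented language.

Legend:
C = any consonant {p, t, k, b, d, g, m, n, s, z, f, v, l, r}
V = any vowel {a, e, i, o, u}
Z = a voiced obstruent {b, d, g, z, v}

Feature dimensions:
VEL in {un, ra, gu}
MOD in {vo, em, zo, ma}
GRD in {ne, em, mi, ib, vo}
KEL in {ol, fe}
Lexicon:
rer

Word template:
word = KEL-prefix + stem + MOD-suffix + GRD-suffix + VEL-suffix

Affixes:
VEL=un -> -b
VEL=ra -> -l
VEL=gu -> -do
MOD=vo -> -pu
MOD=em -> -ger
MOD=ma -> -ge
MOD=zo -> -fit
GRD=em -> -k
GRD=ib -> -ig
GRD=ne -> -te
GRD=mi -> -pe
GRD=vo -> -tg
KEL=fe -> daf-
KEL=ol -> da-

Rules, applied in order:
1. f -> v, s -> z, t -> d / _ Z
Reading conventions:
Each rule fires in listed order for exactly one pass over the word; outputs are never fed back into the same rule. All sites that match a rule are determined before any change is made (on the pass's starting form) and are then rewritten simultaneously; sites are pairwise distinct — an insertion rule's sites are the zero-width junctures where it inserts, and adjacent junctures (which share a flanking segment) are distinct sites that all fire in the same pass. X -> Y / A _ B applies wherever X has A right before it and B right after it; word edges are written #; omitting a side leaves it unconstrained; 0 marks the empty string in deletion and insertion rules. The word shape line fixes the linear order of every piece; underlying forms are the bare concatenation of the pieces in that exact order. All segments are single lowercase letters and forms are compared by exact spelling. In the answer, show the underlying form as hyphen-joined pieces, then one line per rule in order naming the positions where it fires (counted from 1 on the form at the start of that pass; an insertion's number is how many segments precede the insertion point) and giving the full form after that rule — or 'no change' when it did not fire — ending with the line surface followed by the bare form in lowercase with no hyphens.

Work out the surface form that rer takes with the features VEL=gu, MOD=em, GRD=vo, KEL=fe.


underlying: daf-rer-ger-tg-do
1. f -> v, s -> z, t -> d / _ Z: fires at position(s) 10: dafrergerdgdo
surface: dafrergerdgdo


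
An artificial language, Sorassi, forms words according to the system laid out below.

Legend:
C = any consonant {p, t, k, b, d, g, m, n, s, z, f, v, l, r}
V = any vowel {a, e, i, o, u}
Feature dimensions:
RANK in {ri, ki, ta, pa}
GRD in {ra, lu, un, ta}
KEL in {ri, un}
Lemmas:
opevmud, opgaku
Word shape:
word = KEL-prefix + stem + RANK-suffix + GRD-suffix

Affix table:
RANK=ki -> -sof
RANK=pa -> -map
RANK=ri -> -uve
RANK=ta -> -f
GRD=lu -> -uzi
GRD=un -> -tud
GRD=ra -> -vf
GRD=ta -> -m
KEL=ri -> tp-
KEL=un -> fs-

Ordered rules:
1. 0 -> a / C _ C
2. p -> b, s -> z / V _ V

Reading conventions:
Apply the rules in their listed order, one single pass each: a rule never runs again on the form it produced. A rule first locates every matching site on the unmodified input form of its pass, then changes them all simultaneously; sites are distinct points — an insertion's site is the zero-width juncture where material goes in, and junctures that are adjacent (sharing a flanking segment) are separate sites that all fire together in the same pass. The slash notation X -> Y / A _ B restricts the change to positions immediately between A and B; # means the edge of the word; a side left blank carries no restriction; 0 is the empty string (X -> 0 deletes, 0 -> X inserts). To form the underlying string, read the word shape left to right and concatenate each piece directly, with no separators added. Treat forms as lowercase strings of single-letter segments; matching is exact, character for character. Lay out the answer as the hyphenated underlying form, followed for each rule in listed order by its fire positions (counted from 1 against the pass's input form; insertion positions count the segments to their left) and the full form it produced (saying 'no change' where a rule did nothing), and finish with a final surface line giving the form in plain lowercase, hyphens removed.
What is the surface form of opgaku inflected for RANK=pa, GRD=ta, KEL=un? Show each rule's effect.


underlying: fs-opgaku-map-m
1. 0 -> a / C _ C: inserts after position(s) 1, 4, 11: fasopagakumapam
2. p -> b, s -> z / V _ V: fires at position(s) 3, 5, 13: fazobagakumabam
surface: fazobagakumabam


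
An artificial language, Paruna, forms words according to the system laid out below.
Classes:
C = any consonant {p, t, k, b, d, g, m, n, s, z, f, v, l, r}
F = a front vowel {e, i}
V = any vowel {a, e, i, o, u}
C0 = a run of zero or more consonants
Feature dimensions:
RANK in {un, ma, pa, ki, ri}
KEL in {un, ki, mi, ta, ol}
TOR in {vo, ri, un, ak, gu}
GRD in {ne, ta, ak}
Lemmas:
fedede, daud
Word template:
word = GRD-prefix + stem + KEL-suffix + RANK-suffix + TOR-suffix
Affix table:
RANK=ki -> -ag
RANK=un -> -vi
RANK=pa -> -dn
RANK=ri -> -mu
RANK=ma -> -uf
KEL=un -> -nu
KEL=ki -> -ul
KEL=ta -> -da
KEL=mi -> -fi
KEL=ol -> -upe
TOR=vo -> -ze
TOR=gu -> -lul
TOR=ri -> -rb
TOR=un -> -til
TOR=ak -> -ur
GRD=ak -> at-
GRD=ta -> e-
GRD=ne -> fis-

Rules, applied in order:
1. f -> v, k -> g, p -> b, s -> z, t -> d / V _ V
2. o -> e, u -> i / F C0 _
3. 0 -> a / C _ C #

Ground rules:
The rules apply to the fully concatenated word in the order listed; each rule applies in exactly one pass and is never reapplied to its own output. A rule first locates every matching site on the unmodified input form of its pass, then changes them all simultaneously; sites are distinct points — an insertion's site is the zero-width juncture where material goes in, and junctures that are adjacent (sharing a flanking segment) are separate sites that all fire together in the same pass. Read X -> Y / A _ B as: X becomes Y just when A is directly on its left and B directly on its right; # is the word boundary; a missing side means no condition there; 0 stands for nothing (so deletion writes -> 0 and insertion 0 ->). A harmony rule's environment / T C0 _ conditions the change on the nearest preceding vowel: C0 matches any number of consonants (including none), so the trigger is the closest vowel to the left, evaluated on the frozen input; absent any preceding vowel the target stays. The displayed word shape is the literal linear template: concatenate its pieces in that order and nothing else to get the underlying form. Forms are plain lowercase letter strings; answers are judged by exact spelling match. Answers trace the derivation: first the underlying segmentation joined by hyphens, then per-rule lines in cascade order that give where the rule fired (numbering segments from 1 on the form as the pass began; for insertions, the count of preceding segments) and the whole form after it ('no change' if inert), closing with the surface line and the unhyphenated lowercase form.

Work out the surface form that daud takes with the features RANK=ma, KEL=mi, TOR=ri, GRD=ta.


underlying: e-daud-fi-uf-rb
1. f -> v, k -> g, p -> b, s -> z, t -> d / V _ V: no change
2. o -> e, u -> i / F C0 _: fires at position(s) 8: edaudfiifrb
3. 0 -> a / C _ C #: inserts after position(s) 10: edaudfiifrab
surface: edaudfiifrab


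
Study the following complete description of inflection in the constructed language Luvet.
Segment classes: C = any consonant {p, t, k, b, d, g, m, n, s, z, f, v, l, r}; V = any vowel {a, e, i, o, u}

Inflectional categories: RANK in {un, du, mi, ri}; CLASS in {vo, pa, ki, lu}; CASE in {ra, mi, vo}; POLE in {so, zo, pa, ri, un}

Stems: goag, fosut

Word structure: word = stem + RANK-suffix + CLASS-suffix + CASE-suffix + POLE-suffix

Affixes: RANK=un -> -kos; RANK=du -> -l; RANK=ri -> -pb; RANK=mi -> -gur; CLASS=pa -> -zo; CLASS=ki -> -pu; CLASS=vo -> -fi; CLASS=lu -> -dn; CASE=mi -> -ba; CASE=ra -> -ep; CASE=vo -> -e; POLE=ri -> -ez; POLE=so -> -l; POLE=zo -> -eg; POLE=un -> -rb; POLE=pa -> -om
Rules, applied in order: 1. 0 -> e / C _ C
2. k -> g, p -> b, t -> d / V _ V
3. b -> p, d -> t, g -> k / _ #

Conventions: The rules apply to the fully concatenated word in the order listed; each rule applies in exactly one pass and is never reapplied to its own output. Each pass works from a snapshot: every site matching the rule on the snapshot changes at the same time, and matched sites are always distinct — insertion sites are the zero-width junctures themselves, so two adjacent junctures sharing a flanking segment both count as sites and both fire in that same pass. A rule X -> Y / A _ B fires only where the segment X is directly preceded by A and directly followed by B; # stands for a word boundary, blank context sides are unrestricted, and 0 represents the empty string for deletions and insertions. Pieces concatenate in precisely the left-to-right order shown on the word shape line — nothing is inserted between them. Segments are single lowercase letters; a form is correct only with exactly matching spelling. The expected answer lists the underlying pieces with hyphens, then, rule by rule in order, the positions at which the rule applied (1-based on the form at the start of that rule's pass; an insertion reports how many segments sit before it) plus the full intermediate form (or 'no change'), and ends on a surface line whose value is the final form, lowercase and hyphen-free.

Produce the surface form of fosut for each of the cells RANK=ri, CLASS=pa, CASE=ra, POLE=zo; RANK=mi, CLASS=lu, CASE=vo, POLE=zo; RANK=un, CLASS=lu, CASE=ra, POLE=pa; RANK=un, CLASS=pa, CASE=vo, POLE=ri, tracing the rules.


cell RANK=ri, CLASS=pa, CASE=ra, POLE=zo:
underlying: fosut-pb-zo-ep-eg
1. 0 -> e / C _ C: inserts after position(s) 5, 6, 7: fosutepebezoepeg
2. k -> g, p -> b, t -> d / V _ V: fires at position(s) 5, 7, 14: fosudebebezoebeg
3. b -> p, d -> t, g -> k / _ #: fires at position(s) 16: fosudebebezoebek
surface: fosudebebezoebek

cell RANK=mi, CLASS=lu, CASE=vo, POLE=zo:
underlying: fosut-gur-dn-e-eg
1. 0 -> e / C _ C: inserts after position(s) 5, 8, 9: fosuteguredeneeg
2. k -> g, p -> b, t -> d / V _ V: fires at position(s) 5: fosudeguredeneeg
3. b -> p, d -> t, g -> k / _ #: fires at position(s) 16: fosudeguredeneek
surface: fosudeguredeneek

cell RANK=un, CLASS=lu, CASE=ra, POLE=pa:
underlying: fosut-kos-dn-ep-om
1. 0 -> e / C _ C: inserts after position(s) 5, 8, 9: fosutekosedenepom
2. k -> g, p -> b, t -> d / V _ V: fires at position(s) 5, 7, 15: fosudegosedenebom
3. b -> p, d -> t, g -> k / _ #: no change
surface: fosudegosedenebom

cell RANK=un, CLASS=pa, CASE=vo, POLE=ri:
underlying: fosut-kos-zo-e-ez
1. 0 -> e / C _ C: inserts after position(s) 5, 8: fosutekosezoeez
2. k -> g, p -> b, t -> d / V _ V: fires at position(s) 5, 7: fosudegosezoeez
3. b -> p, d -> t, g -> k / _ #: no change
surface: fosudegosezoeez


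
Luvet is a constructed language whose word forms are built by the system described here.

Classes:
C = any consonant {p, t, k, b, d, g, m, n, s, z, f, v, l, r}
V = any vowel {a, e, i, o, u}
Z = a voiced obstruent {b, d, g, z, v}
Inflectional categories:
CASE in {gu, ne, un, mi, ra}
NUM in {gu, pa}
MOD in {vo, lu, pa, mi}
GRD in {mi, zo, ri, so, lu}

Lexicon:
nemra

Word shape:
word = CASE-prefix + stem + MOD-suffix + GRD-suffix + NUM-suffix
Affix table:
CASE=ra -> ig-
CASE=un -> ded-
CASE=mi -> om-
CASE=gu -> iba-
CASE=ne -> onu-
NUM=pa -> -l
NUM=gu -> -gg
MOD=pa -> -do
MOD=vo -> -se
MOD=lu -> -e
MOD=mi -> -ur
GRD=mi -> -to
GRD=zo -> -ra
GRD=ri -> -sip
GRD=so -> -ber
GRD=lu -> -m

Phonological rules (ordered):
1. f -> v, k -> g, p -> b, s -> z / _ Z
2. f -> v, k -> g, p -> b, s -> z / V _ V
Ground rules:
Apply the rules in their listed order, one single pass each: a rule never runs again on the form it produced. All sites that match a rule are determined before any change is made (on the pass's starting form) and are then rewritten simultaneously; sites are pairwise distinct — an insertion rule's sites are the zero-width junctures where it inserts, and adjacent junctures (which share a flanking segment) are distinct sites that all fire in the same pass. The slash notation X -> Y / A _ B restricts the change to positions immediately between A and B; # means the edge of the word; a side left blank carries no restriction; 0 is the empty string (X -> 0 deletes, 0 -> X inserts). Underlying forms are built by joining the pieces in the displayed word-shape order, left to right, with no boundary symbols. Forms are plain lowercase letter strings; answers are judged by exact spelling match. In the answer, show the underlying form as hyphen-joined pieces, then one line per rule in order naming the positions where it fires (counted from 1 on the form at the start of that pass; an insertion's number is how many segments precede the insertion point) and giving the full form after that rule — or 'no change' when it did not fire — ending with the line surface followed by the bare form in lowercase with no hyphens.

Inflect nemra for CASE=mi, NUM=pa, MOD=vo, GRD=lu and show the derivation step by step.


underlying: om-nemra-se-m-l
1. f -> v, k -> g, p -> b, s -> z / _ Z: no change
2. f -> v, k -> g, p -> b, s -> z / V _ V: fires at position(s) 8: omnemrazeml
surface: omnemrazeml


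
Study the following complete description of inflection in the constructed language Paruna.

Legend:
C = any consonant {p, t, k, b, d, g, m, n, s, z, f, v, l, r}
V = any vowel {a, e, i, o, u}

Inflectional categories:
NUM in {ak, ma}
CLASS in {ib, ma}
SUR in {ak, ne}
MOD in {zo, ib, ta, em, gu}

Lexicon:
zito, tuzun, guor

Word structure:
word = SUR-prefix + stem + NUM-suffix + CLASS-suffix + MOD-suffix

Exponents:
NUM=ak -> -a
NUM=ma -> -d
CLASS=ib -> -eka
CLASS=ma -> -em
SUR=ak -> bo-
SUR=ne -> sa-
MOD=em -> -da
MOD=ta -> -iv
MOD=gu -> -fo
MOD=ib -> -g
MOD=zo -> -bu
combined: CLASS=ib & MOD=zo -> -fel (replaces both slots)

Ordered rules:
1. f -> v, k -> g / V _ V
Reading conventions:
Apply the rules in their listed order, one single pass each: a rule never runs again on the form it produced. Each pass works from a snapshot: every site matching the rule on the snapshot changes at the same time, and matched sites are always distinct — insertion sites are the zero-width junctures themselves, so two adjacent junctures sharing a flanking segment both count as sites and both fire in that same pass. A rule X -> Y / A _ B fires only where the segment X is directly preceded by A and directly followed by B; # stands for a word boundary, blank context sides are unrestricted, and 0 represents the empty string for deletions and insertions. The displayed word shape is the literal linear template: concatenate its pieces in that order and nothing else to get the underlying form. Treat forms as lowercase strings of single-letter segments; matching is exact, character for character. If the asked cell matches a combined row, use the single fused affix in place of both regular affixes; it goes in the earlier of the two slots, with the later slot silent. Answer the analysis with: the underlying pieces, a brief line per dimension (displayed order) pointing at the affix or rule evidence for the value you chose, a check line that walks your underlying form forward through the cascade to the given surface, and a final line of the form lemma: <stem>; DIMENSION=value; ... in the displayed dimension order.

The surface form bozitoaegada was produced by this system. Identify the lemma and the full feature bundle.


underlying: bo-zito-a-eka-da
NUM=ak - signalled by the affix -a
CLASS=ib - signalled by the affix -eka
SUR=ak - signalled by the affix bo-
MOD=em - signalled by the affix -da
check: bozitoaekada -> bozitoaegada
lemma: zito; NUM=ak; CLASS=ib; SUR=ak; MOD=em


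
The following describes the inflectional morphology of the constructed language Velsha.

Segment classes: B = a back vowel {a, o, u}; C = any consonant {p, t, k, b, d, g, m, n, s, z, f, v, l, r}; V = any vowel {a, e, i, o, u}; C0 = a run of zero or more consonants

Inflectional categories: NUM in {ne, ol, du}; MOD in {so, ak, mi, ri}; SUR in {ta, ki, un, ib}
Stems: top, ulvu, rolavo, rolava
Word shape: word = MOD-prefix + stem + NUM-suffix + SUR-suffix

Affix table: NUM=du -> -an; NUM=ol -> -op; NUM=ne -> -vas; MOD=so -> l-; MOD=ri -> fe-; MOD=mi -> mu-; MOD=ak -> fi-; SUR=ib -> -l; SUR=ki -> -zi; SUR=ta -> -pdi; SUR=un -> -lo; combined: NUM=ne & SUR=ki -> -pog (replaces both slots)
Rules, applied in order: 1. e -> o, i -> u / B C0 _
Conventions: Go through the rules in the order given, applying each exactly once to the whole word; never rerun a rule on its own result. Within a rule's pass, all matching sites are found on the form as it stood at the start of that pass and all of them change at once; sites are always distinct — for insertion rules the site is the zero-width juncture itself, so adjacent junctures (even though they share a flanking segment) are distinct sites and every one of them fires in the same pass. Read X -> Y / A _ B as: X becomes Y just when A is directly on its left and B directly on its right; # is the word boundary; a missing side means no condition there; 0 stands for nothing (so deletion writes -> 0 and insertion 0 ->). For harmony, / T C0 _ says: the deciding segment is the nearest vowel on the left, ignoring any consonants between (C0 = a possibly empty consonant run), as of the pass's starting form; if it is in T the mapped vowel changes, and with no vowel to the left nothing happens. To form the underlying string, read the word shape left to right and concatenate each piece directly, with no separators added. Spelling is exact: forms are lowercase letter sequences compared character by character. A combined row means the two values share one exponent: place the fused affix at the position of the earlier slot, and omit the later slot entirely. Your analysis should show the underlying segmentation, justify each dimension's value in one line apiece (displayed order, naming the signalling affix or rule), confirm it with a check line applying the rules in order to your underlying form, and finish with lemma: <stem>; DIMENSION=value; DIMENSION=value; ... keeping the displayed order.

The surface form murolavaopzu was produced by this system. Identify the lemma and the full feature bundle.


underlying: mu-rolava-op-zi
NUM=ol - signalled by the affix -op
MOD=mi - signalled by the affix mu-
SUR=ki - signalled by the affix -zi
check: murolavaopzi -> murolavaopzu
lemma: rolava; NUM=ol; MOD=mi; SUR=ki


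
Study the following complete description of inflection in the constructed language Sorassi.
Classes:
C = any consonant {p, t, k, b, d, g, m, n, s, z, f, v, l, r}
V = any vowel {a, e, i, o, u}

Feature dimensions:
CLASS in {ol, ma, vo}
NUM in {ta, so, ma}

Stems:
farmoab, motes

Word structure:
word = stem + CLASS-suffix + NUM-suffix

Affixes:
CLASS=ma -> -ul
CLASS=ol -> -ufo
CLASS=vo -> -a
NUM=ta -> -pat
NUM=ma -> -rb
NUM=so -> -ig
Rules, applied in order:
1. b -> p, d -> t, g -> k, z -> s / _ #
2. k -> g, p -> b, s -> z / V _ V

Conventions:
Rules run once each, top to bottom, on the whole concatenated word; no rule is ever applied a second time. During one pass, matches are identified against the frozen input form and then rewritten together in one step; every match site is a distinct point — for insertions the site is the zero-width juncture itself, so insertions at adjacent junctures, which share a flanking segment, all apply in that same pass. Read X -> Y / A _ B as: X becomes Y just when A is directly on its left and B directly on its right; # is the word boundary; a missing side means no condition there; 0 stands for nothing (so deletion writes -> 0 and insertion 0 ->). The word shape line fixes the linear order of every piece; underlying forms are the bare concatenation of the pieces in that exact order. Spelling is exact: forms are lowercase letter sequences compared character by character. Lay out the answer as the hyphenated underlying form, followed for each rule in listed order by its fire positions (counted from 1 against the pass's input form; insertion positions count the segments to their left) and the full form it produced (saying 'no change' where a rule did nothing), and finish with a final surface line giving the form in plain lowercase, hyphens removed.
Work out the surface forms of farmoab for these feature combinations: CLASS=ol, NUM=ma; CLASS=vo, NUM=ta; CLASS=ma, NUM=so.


cell CLASS=ol, NUM=ma:
underlying: farmoab-ufo-rb
1. b -> p, d -> t, g -> k, z -> s / _ #: fires at position(s) 12: farmoabuforp
2. k -> g, p -> b, s -> z / V _ V: no change
surface: farmoabuforp

cell CLASS=vo, NUM=ta:
underlying: farmoab-a-pat
1. b -> p, d -> t, g -> k, z -> s / _ #: no change
2. k -> g, p -> b, s -> z / V _ V: fires at position(s) 9: farmoababat
surface: farmoababat

cell CLASS=ma, NUM=so:
underlying: farmoab-ul-ig
1. b -> p, d -> t, g -> k, z -> s / _ #: fires at position(s) 11: farmoabulik
2. k -> g, p -> b, s -> z / V _ V: no change
surface: farmoabulik


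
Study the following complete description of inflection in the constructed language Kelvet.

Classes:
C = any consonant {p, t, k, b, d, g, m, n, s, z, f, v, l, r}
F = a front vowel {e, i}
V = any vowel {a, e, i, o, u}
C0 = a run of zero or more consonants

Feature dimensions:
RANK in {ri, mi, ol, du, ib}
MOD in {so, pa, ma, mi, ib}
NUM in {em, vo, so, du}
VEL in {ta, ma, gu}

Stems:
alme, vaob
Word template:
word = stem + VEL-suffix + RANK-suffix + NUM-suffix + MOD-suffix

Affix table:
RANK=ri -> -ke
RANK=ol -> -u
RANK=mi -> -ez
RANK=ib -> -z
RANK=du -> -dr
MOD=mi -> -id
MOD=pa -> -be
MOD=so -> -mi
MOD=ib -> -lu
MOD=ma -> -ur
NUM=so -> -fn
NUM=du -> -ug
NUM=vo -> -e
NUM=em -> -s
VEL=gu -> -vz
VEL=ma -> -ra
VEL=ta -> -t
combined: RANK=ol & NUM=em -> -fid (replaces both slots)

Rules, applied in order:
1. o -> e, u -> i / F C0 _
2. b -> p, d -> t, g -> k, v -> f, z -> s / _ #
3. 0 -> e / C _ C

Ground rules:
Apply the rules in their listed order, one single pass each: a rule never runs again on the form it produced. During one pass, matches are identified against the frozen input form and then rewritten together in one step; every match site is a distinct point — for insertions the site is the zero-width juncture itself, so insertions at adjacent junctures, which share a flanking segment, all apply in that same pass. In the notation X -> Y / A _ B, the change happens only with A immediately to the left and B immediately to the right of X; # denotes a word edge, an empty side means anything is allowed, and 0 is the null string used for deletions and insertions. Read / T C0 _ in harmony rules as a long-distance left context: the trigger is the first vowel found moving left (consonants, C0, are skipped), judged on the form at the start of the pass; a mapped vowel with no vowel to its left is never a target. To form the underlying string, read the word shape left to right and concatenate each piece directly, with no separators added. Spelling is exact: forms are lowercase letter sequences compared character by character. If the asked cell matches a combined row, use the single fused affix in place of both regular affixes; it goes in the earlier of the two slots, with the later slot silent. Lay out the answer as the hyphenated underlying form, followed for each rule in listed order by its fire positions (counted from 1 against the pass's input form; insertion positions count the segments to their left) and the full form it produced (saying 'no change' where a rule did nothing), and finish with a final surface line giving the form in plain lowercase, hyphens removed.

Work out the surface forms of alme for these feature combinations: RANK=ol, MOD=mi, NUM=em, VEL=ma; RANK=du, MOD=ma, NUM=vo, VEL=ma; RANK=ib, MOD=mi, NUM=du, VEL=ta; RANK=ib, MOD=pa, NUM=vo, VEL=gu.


cell RANK=ol, MOD=mi, NUM=em, VEL=ma:
underlying: alme-ra-fid-id
1. o -> e, u -> i / F C0 _: no change
2. b -> p, d -> t, g -> k, v -> f, z -> s / _ #: fires at position(s) 11: almerafidit
3. 0 -> e / C _ C: inserts after position(s) 2: alemerafidit
surface: alemerafidit

cell RANK=du, MOD=ma, NUM=vo, VEL=ma:
underlying: alme-ra-dr-e-ur
1. o -> e, u -> i / F C0 _: fires at position(s) 10: almeradreir
2. b -> p, d -> t, g -> k, v -> f, z -> s / _ #: no change
3. 0 -> e / C _ C: inserts after position(s) 2, 7: alemeradereir
surface: alemeradereir

cell RANK=ib, MOD=mi, NUM=du, VEL=ta:
underlying: alme-t-z-ug-id
1. o -> e, u -> i / F C0 _: fires at position(s) 7: almetzigid
2. b -> p, d -> t, g -> k, v -> f, z -> s / _ #: fires at position(s) 10: almetzigit
3. 0 -> e / C _ C: inserts after position(s) 2, 5: alemetezigit
surface: alemetezigit

cell RANK=ib, MOD=pa, NUM=vo, VEL=gu:
underlying: alme-vz-z-e-be
1. o -> e, u -> i / F C0 _: no change
2. b -> p, d -> t, g -> k, v -> f, z -> s / _ #: no change
3. 0 -> e / C _ C: inserts after position(s) 2, 5, 6: alemevezezebe
surface: alemevezezebe


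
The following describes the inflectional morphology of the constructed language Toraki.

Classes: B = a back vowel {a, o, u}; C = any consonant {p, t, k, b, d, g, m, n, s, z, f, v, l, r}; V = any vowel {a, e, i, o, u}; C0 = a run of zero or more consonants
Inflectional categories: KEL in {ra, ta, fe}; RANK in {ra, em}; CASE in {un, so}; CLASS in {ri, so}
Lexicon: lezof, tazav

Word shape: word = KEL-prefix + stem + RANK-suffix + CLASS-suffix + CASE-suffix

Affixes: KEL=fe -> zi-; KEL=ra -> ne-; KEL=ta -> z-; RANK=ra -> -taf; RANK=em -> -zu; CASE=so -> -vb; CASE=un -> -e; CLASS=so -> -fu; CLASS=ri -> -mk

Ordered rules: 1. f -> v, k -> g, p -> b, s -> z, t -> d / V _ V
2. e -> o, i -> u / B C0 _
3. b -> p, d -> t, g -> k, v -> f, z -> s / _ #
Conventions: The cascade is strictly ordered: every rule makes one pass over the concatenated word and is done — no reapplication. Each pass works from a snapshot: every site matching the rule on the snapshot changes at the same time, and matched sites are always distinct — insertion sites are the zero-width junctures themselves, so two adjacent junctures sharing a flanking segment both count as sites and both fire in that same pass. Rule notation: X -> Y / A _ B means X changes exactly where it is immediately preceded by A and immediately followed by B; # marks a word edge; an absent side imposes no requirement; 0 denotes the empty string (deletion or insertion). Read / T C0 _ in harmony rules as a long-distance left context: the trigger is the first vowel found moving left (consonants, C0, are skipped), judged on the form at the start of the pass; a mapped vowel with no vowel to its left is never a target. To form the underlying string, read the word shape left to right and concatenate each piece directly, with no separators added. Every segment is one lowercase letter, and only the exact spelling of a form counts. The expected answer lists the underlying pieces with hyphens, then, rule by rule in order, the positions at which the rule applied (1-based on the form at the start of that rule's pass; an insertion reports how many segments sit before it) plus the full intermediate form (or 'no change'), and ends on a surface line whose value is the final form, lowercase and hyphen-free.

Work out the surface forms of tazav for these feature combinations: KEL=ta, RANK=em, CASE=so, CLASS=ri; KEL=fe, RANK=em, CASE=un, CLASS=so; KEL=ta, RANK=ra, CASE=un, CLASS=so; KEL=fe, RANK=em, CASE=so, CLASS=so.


cell KEL=ta, RANK=em, CASE=so, CLASS=ri:
underlying: z-tazav-zu-mk-vb
1. f -> v, k -> g, p -> b, s -> z, t -> d / V _ V: no change
2. e -> o, i -> u / B C0 _: no change
3. b -> p, d -> t, g -> k, v -> f, z -> s / _ #: fires at position(s) 12: ztazavzumkvp
surface: ztazavzumkvp

cell KEL=fe, RANK=em, CASE=un, CLASS=so:
underlying: zi-tazav-zu-fu-e
1. f -> v, k -> g, p -> b, s -> z, t -> d / V _ V: fires at position(s) 3, 10: zidazavzuvue
2. e -> o, i -> u / B C0 _: fires at position(s) 12: zidazavzuvuo
3. b -> p, d -> t, g -> k, v -> f, z -> s / _ #: no change
surface: zidazavzuvuo

cell KEL=ta, RANK=ra, CASE=un, CLASS=so:
underlying: z-tazav-taf-fu-e
1. f -> v, k -> g, p -> b, s -> z, t -> d / V _ V: no change
2. e -> o, i -> u / B C0 _: fires at position(s) 12: ztazavtaffuo
3. b -> p, d -> t, g -> k, v -> f, z -> s / _ #: no change
surface: ztazavtaffuo

cell KEL=fe, RANK=em, CASE=so, CLASS=so:
underlying: zi-tazav-zu-fu-vb
1. f -> v, k -> g, p -> b, s -> z, t -> d / V _ V: fires at position(s) 3, 10: zidazavzuvuvb
2. e -> o, i -> u / B C0 _: no change
3. b -> p, d -> t, g -> k, v -> f, z -> s / _ #: fires at position(s) 13: zidazavzuvuvp
surface: zidazavzuvuvp


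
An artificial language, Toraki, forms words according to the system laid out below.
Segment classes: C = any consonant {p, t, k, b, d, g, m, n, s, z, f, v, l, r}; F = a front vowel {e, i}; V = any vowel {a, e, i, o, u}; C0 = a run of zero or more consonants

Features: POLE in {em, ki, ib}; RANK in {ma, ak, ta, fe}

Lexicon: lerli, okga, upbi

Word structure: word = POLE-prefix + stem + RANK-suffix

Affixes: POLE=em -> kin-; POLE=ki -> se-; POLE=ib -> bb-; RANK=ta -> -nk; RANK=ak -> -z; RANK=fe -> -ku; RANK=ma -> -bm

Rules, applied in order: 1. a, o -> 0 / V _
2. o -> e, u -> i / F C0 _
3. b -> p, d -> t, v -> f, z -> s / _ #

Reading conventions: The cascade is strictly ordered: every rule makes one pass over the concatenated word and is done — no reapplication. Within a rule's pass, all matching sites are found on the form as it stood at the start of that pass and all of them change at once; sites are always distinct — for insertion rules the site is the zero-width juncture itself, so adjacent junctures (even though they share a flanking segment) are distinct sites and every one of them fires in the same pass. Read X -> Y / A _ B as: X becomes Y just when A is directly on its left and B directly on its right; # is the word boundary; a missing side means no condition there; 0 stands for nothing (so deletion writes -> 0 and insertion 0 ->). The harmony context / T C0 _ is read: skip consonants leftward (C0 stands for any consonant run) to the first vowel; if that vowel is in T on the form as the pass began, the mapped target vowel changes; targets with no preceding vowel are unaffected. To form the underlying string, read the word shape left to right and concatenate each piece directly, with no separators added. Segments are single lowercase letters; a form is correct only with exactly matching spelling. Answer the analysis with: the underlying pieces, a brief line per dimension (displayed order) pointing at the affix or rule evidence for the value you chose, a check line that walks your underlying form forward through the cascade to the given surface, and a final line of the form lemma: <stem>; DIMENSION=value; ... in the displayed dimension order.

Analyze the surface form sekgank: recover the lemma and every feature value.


underlying: se-okga-nk
POLE=ki - signalled by the affix se-
RANK=ta - signalled by the affix -nk
check: seokgank -> sekgank -> sekgank -> sekgank
lemma: okga; POLE=ki; RANK=ta


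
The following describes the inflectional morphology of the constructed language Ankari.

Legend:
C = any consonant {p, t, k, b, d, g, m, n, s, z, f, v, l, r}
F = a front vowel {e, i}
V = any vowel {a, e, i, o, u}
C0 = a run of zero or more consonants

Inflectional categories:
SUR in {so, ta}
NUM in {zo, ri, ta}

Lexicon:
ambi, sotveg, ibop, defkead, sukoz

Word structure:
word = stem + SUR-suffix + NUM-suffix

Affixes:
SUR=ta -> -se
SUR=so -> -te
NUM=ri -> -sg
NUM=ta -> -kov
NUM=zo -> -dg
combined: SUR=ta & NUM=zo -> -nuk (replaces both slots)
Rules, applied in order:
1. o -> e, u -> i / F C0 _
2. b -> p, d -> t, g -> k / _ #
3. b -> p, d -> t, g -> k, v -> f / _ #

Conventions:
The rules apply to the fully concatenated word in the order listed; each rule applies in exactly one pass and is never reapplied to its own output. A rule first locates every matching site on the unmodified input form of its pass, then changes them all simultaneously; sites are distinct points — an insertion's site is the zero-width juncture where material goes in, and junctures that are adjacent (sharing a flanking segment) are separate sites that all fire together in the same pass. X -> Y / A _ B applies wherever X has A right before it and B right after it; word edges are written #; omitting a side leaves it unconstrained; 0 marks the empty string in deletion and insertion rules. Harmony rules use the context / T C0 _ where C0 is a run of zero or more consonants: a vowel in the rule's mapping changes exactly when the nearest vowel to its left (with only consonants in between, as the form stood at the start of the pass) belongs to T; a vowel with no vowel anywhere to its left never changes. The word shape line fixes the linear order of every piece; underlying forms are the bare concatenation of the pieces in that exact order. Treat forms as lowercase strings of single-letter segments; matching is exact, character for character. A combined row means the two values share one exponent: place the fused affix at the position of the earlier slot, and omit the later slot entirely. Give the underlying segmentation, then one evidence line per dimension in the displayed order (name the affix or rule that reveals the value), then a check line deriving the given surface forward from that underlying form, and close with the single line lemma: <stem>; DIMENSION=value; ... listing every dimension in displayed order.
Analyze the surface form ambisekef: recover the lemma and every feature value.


underlying: ambi-se-kov
SUR=ta - signalled by the affix -se
NUM=ta - signalled by the affix -kov
check: ambisekov -> ambisekev -> ambisekev -> ambisekef
lemma: ambi; SUR=ta; NUM=ta
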